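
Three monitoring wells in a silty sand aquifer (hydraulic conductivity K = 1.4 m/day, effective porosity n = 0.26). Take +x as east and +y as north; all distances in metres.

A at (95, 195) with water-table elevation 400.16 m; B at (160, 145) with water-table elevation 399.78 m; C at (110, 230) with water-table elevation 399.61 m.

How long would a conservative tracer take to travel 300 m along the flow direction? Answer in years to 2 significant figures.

9.1 years

With h = a·x + b·y + c and A as origin, the differences give:
  65·a + (-50)·b = -0.38
  15·a + 35·b = -0.55
Eliminate b (×35 and ×(-50), subtract): 3025·a = -40.800 → a = ∂h/∂x = -0.01349
Back-substitute: b = ∂h/∂y = -0.009934.
|∇h| = √(-0.01349² + -0.009934²) = 0.01675
Seepage velocity v = K·i/n = 1.4 × 0.01675 / 0.26 = 0.09019 m/day.
t = 300 / 0.09019 = 3326 days = 9.11 years.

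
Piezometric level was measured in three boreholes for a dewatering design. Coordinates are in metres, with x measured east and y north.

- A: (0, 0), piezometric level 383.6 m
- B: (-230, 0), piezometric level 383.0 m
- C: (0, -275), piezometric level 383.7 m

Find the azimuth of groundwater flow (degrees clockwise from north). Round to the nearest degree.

278°

∂h/∂x = (383.0 − 383.6) / (-230 − 0) = +0.002609
∂h/∂y = (383.7 − 383.6) / (-275 − 0) = -0.0003636
Flow direction (−∇h) has components (-0.002609 E, +0.0003636 N).
Azimuth = atan2(E, N) = atan2(-0.002609, +0.0003636) = 277.9° ≈ 278°.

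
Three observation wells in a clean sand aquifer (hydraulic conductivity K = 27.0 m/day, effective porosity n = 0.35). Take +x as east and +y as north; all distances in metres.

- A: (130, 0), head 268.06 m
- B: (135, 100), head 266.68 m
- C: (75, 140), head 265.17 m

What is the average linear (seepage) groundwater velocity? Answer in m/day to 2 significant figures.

1.6 m/day

Taking A as reference: B−A = (5, 100, -1.38); C−A = (-55, 140, -2.89).
Determinant of the coordinate differences = 5·140 − (-55)·100 = 6200.
∂h/∂x = [(-1.38)·140 − (-2.89)·100] / 6200 = +0.01545
∂h/∂y = [5·(-2.89) − (-55)·(-1.38)] / 6200 = -0.01457
|∇h| = √(0.01545² + -0.01457²) = 0.02124
Seepage velocity v = K·i/n = 27.0 × 0.02124 / 0.35 = 1.639 m/day.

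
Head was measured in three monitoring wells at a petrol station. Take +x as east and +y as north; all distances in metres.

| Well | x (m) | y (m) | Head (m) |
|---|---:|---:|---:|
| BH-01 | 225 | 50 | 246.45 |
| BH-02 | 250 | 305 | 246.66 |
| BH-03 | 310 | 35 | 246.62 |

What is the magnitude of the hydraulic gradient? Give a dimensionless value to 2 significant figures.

0.0022

Differences from BH-01: to BH-02 (Δx, Δy, Δh) = (25, 255, +0.21); to BH-03 = (85, -15, +0.17).
Determinant of the coordinate differences = 25·(-15) − 85·255 = -22050.
∂h/∂x = [(+0.21)·(-15) − (+0.17)·255] / -22050 = +0.002109
∂h/∂y = [25·(+0.17) − 85·(+0.21)] / -22050 = +0.0006168
|∇h| = √(0.002109² + 0.0006168²) = 0.002197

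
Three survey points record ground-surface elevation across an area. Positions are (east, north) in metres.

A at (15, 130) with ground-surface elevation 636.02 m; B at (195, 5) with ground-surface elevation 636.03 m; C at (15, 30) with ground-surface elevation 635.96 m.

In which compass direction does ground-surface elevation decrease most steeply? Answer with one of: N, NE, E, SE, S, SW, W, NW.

Differences from A: to B (Δx, Δy, Δh) = (180, -125, +0.01); to C = (0, -100, -0.06).
Solve a·Δx + b·Δy = Δz: det = 180·(-100) − 0·(-125) = -18000.
∂z/∂x = [(+0.01)·(-100) − (-0.06)·(-125)] / -18000 = +0.0004722
∂z/∂y = [180·(-0.06) − 0·(+0.01)] / -18000 = +0.0006000
Steepest decrease is along −∇f = (-0.0004722 E, -0.0006000 N) → southwest.

SW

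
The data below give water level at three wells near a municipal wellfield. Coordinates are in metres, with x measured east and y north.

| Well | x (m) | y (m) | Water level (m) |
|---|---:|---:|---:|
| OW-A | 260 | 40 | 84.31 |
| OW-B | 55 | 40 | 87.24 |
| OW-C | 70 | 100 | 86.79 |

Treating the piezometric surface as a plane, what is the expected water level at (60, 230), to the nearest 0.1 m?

With h = a·x + b·y + c and OW-A as origin, the differences give:
  (-205)·a + 0·b = +2.93
  (-190)·a + 60·b = +2.48
Eliminate b (×60 and ×0, subtract): -12300·a = 175.800 → a = ∂h/∂x = -0.01429
Back-substitute: b = ∂h/∂y = -0.003927.
h(60, 230) = 84.31 + (-0.01429)·(-200) + (-0.003927)·(190) = 84.31 +2.859 -0.746 = 86.422 m.

86.4 m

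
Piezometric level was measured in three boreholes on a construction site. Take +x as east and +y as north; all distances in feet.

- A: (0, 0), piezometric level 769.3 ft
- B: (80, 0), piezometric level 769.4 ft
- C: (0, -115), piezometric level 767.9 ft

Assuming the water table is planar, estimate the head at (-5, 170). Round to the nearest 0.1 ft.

∂h/∂x = (769.4 − 769.3) / (80 − 0) = +0.001250
∂h/∂y = (767.9 − 769.3) / (-115 − 0) = +0.01217
h(-5, 170) = 769.3 + (+0.001250)·(-5) + (+0.01217)·(170) = 769.3 -0.006 +2.070 = 771.363 ft.

771.4 ft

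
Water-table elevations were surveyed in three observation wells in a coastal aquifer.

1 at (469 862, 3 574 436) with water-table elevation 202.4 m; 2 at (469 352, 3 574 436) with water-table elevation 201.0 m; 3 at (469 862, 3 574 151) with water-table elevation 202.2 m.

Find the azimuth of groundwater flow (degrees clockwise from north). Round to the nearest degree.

∂h/∂x = (201.0 − 202.4) / (469352 − 469862) = +0.002745
∂h/∂y = (202.2 − 202.4) / (3574151 − 3574436) = +0.0007018
Flow direction (−∇h) has components (-0.002745 E, -0.0007018 N).
Azimuth = atan2(E, N) = atan2(-0.002745, -0.0007018) = 255.7° ≈ 256°.

256°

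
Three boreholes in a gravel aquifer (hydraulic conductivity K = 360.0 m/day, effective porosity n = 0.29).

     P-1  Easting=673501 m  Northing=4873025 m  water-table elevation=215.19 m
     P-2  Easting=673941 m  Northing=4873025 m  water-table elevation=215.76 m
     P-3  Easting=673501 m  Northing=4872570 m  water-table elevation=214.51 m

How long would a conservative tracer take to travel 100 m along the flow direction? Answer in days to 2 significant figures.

∂h/∂x = (215.76 − 215.19) / (673941 − 673501) = +0.001295
∂h/∂y = (214.51 − 215.19) / (4872570 − 4873025) = +0.001495
|∇h| = √(0.001295² + 0.001495²) = 0.001978
Seepage velocity v = K·i/n = 360.0 × 0.001978 / 0.29 = 2.455 m/day.
t = 100 / 2.455 = 40.73 days.

41 days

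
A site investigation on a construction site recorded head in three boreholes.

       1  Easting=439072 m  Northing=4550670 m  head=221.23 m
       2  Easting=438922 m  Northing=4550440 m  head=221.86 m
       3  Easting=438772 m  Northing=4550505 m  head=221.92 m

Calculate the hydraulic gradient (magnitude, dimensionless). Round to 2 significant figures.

0.0023

Differences from 1: to 2 (Δx, Δy, Δh) = (-150, -230, +0.63); to 3 = (-300, -165, +0.69).
Determinant of the coordinate differences = (-150)·(-165) − (-300)·(-230) = -44250.
∂h/∂x = [(+0.63)·(-165) − (+0.69)·(-230)] / -44250 = -0.001237
∂h/∂y = [(-150)·(+0.69) − (-300)·(+0.63)] / -44250 = -0.001932
|∇h| = √(-0.001237² + -0.001932²) = 0.002294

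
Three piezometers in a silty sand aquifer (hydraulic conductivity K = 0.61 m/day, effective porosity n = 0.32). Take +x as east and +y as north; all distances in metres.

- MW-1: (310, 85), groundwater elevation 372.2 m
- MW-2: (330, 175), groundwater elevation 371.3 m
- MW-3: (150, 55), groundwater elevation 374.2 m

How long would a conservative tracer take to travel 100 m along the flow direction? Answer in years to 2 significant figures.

11 years

With h = a·x + b·y + c and MW-1 as origin, the differences give:
  20·a + 90·b = -0.9
  (-160)·a + (-30)·b = +2.0
Eliminate b (×(-30) and ×90, subtract): 13800·a = -153.00 → a = ∂h/∂x = -0.01109
Back-substitute: b = ∂h/∂y = -0.007536.
|∇h| = √(-0.01109² + -0.007536²) = 0.01341
Seepage velocity v = K·i/n = 0.61 × 0.01341 / 0.32 = 0.02556 m/day.
t = 100 / 0.02556 = 3912 days = 10.7 years.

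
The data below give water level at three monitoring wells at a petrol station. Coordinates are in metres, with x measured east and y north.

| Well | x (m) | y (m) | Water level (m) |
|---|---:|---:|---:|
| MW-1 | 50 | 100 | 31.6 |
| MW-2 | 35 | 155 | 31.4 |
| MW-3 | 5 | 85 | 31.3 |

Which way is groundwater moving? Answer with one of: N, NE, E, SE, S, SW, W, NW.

With h = a·x + b·y + c and MW-1 as origin, the differences give:
  (-15)·a + 55·b = -0.2
  (-45)·a + (-15)·b = -0.3
Eliminate b (×(-15) and ×55, subtract): 2700·a = 19.50 → a = ∂h/∂x = +0.007222
Back-substitute: b = ∂h/∂y = -0.001667.
Flow = −∇h = (-0.007222 east, +0.001667 north), which points west.

W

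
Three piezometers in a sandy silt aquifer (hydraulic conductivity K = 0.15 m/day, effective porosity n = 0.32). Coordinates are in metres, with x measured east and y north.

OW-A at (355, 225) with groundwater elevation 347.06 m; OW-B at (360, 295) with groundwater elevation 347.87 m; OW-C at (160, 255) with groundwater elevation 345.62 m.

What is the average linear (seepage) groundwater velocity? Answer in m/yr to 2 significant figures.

With h = a·x + b·y + c and OW-A as origin, the differences give:
  5·a + 70·b = +0.81
  (-195)·a + 30·b = -1.44
Eliminate b (×30 and ×70, subtract): 13800·a = 125.100 → a = ∂h/∂x = +0.009065
Back-substitute: b = ∂h/∂y = +0.01092.
|∇h| = √(0.009065² + 0.01092²) = 0.01419
Seepage velocity v = K·i/n = 0.15 × 0.01419 / 0.32 = 0.006652 m/day = 2.43 m/yr.

2.4 m/yr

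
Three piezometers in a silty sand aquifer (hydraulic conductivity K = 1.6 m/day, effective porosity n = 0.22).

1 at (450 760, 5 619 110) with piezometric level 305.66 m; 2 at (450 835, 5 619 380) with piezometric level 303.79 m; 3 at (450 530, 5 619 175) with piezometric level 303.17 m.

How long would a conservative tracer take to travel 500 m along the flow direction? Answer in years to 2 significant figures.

With h = a·x + b·y + c and 1 as origin, the differences give:
  75·a + 270·b = -1.87
  (-230)·a + 65·b = -2.49
Eliminate b (×65 and ×270, subtract): 66975·a = 550.750 → a = ∂h/∂x = +0.008223
Back-substitute: b = ∂h/∂y = -0.009210.
|∇h| = √(0.008223² + -0.009210²) = 0.01235
Seepage velocity v = K·i/n = 1.6 × 0.01235 / 0.22 = 0.08982 m/day.
t = 500 / 0.08982 = 5567 days = 15.2 years.

15 years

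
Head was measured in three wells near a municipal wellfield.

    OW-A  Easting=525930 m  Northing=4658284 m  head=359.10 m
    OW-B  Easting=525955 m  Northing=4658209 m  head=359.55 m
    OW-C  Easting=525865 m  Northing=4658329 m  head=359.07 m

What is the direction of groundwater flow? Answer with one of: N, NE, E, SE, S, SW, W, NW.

With h = a·x + b·y + c and OW-A as origin, the differences give:
  25·a + (-75)·b = +0.45
  (-65)·a + 45·b = -0.03
Eliminate b (×45 and ×(-75), subtract): -3750·a = 18.000 → a = ∂h/∂x = -0.004800
Back-substitute: b = ∂h/∂y = -0.007600.
Flow = −∇h = (+0.004800 east, +0.007600 north), which points northeast.

NE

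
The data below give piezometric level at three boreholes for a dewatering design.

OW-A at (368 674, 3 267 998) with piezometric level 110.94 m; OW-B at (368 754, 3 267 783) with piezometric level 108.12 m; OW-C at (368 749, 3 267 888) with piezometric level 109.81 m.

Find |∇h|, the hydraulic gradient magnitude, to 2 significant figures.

Three-point gradient (reference OW-A): Δ to OW-B = (80, -215, -2.82), Δ to OW-C = (75, -110, -1.13).
∂h/∂x = +0.009181, ∂h/∂y = +0.01653 (det = 7325).
|∇h| = √(0.009181² + 0.01653²) = 0.01891

0.019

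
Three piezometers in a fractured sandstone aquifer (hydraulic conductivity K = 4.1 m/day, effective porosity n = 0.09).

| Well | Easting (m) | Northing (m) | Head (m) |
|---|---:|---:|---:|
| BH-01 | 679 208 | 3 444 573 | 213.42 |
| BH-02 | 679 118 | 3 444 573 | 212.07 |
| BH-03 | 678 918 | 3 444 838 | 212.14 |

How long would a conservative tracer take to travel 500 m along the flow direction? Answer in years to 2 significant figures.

1.6 years

Differences from BH-01: to BH-02 (Δx, Δy, Δh) = (-90, 0, -1.35); to BH-03 = (-290, 265, -1.28).
Determinant of the coordinate differences = (-90)·265 − (-290)·0 = -23850.
∂h/∂x = [(-1.35)·265 − (-1.28)·0] / -23850 = +0.01500
∂h/∂y = [(-90)·(-1.28) − (-290)·(-1.35)] / -23850 = +0.01158
|∇h| = √(0.01500² + 0.01158²) = 0.01895
Seepage velocity v = K·i/n = 4.1 × 0.01895 / 0.09 = 0.8633 m/day.
t = 500 / 0.8633 = 579.2 days = 1.59 years.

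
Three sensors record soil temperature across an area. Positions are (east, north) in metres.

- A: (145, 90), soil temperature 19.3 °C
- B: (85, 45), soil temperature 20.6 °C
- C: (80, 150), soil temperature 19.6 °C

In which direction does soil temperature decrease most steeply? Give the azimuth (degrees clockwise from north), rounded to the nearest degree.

054°

With T = a·x + b·y + c and A as origin, the differences give:
  (-60)·a + (-45)·b = +1.3
  (-65)·a + 60·b = +0.3
Eliminate b (×60 and ×(-45), subtract): -6525·a = 91.50 → a = ∂T/∂x = -0.01402
Back-substitute: b = ∂T/∂y = -0.01019.
Steepest decrease is along −∇f: components (+0.01402 E, +0.01019 N).
Azimuth = atan2(+0.01402, +0.01019) = 54.0° ≈ 054°.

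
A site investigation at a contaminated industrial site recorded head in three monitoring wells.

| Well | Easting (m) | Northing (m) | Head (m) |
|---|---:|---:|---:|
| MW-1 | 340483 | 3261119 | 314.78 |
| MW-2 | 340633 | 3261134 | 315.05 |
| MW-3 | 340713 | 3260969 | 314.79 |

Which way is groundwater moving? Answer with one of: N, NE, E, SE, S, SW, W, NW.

With h = a·x + b·y + c and MW-1 as origin, the differences give:
  150·a + 15·b = +0.27
  230·a + (-150)·b = +0.01
Eliminate b (×(-150) and ×15, subtract): -25950·a = -40.650 → a = ∂h/∂x = +0.001566
Back-substitute: b = ∂h/∂y = +0.002335.
Flow = −∇h = (-0.001566 east, -0.002335 north), which points southwest.

SW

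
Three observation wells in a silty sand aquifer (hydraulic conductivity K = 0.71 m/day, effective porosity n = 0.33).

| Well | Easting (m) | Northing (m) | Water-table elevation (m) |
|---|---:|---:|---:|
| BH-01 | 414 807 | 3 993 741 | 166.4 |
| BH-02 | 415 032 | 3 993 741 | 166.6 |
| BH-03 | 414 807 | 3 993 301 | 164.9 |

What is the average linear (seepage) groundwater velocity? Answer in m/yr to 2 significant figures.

∂h/∂x = (166.6 − 166.4) / (415032 − 414807) = +0.0008889
∂h/∂y = (164.9 − 166.4) / (3993301 − 3993741) = +0.003409
|∇h| = √(0.0008889² + 0.003409²) = 0.003523
Seepage velocity v = K·i/n = 0.71 × 0.003523 / 0.33 = 0.00758 m/day = 2.769 m/yr.

2.8 m/yr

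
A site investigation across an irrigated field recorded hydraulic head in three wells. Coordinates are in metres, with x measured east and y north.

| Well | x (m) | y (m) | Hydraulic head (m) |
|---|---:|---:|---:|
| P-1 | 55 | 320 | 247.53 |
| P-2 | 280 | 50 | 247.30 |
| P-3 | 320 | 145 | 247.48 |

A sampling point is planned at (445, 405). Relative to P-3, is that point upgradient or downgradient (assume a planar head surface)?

Taking P-1 as reference: P-2−P-1 = (225, -270, -0.23); P-3−P-1 = (265, -175, -0.05).
Determinant of the coordinate differences = 225·(-175) − 265·(-270) = 32175.
∂h/∂x = [(-0.23)·(-175) − (-0.05)·(-270)] / 32175 = +0.0008314
∂h/∂y = [225·(-0.05) − 265·(-0.23)] / 32175 = +0.001545
Head at (445, 405) = 247.53 + (+0.0008314)·(390) + (+0.001545)·(85) = 247.99 m.
That is higher than the 247.48 m at P-3, so the point is upgradient.

upgradient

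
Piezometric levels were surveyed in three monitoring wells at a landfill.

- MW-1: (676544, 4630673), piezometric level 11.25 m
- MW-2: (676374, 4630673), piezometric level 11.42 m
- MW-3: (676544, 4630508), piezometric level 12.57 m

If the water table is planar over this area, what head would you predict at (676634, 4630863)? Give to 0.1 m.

9.6 m

∂h/∂x = (11.42 − 11.25) / (676374 − 676544) = -0.001000
∂h/∂y = (12.57 − 11.25) / (4630508 − 4630673) = -0.008000
h(676634, 4630863) = 11.25 + (-0.001000)·(90) + (-0.008000)·(190) = 11.25 -0.090 -1.520 = 9.640 m.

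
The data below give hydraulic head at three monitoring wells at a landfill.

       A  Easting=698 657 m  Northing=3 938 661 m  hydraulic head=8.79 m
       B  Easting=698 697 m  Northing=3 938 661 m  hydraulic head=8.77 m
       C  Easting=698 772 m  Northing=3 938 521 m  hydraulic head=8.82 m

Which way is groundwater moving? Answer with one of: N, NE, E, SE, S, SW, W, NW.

NE

Taking A as reference: B−A = (40, 0, -0.02); C−A = (115, -140, +0.03).
Solve a·Δx + b·Δy = Δh: det = 40·(-140) − 115·0 = -5600.
∂h/∂x = [(-0.02)·(-140) − (+0.03)·0] / -5600 = -0.0005000
∂h/∂y = [40·(+0.03) − 115·(-0.02)] / -5600 = -0.0006250
Flow = −∇h = (+0.0005000 east, +0.0006250 north), which points northeast.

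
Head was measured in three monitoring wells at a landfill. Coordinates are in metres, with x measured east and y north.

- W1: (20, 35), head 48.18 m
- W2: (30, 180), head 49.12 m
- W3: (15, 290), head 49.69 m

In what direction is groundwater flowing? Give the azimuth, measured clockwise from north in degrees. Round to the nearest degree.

With h = a·x + b·y + c and W1 as origin, the differences give:
  10·a + 145·b = +0.94
  (-5)·a + 255·b = +1.51
Eliminate b (×255 and ×145, subtract): 3275·a = 20.750 → a = ∂h/∂x = +0.006336
Back-substitute: b = ∂h/∂y = +0.006046.
Flow direction (−∇h) has components (-0.006336 E, -0.006046 N).
Azimuth = atan2(E, N) = atan2(-0.006336, -0.006046) = 226.3° ≈ 226°.

226°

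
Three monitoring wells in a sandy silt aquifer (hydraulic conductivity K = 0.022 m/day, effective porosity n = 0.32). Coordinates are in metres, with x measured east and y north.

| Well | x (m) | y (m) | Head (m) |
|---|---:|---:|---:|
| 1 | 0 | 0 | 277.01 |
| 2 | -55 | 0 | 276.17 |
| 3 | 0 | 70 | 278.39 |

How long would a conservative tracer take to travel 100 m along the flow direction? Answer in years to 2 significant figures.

160 years

∂h/∂x = (276.17 − 277.01) / (-55 − 0) = +0.01527
∂h/∂y = (278.39 − 277.01) / (70 − 0) = +0.01971
|∇h| = √(0.01527² + 0.01971²) = 0.02493
Seepage velocity v = K·i/n = 0.022 × 0.02493 / 0.32 = 0.001714 m/day.
t = 100 / 0.001714 = 5.834e+04 days = 160 years.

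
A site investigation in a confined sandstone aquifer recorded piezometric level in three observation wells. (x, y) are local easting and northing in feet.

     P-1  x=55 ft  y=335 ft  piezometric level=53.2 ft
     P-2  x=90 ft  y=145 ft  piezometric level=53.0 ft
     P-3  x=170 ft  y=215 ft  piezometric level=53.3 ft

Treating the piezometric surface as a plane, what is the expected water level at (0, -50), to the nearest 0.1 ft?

Differences from P-1: to P-2 (Δx, Δy, Δh) = (35, -190, -0.2); to P-3 = (115, -120, +0.1).
Solve a·Δx + b·Δy = Δh: det = 35·(-120) − 115·(-190) = 17650.
∂h/∂x = [(-0.2)·(-120) − (+0.1)·(-190)] / 17650 = +0.002436
∂h/∂y = [35·(+0.1) − 115·(-0.2)] / 17650 = +0.001501
h(0, -50) = 53.2 + (+0.002436)·(-55) + (+0.001501)·(-385) = 53.2 -0.134 -0.578 = 52.488 ft.

52.5 ft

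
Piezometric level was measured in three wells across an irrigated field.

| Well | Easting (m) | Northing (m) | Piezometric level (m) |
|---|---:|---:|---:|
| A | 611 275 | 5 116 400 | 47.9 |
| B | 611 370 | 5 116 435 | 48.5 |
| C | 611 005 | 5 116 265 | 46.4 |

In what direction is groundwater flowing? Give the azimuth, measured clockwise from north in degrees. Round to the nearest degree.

Differences from A: to B (Δx, Δy, Δh) = (95, 35, +0.6); to C = (-270, -135, -1.5).
Determinant of the coordinate differences = 95·(-135) − (-270)·35 = -3375.
∂h/∂x = [(+0.6)·(-135) − (-1.5)·35] / -3375 = +0.008444
∂h/∂y = [95·(-1.5) − (-270)·(+0.6)] / -3375 = -0.005778
Flow direction (−∇h) has components (-0.008444 E, +0.005778 N).
Azimuth = atan2(E, N) = atan2(-0.008444, +0.005778) = 304.4° ≈ 304°.

304°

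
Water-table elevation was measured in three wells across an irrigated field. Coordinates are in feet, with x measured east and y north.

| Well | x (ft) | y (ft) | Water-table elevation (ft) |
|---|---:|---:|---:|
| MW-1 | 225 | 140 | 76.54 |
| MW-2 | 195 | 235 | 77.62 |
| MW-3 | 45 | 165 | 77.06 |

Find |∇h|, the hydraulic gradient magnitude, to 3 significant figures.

Three-point gradient (reference MW-1): Δ to MW-2 = (-30, 95, +1.08), Δ to MW-3 = (-180, 25, +0.52).
∂h/∂x = -0.001370, ∂h/∂y = +0.01094 (det = 16350).
|∇h| = √(-0.001370² + 0.01094²) = 0.01103

0.0110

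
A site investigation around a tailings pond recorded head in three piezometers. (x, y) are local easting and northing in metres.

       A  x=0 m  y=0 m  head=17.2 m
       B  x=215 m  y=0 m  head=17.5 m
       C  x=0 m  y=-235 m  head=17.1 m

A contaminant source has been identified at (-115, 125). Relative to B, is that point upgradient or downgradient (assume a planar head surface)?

downgradient

∂h/∂x = (17.5 − 17.2) / (215 − 0) = +0.001395
∂h/∂y = (17.1 − 17.2) / (-235 − 0) = +0.0004255
Head at (-115, 125) = 17.2 + (+0.001395)·(-115) + (+0.0004255)·(125) = 17.09 m.
That is lower than the 17.5 m at B, so the point is downgradient.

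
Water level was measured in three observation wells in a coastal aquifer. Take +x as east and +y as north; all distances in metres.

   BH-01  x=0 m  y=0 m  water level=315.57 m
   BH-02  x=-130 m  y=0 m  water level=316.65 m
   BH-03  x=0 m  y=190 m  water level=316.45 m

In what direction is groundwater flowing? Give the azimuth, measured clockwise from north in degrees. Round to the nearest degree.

119°

∂h/∂x = (316.65 − 315.57) / (-130 − 0) = -0.008308
∂h/∂y = (316.45 − 315.57) / (190 − 0) = +0.004632
Flow direction (−∇h) has components (+0.008308 E, -0.004632 N).
Azimuth = atan2(E, N) = atan2(+0.008308, -0.004632) = 119.1° ≈ 119°.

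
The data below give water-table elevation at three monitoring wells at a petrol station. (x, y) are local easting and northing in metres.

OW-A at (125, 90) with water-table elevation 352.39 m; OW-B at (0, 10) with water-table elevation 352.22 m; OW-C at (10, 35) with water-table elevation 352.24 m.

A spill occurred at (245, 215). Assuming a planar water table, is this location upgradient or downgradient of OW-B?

Taking OW-A as reference: OW-B−OW-A = (-125, -80, -0.17); OW-C−OW-A = (-115, -55, -0.15).
Solve a·Δx + b·Δy = Δh: det = (-125)·(-55) − (-115)·(-80) = -2325.
∂h/∂x = [(-0.17)·(-55) − (-0.15)·(-80)] / -2325 = +0.001140
∂h/∂y = [(-125)·(-0.15) − (-115)·(-0.17)] / -2325 = +0.0003441
Head at (245, 215) = 352.39 + (+0.001140)·(120) + (+0.0003441)·(125) = 352.57 m.
That is higher than the 352.22 m at OW-B, so the point is upgradient.

upgradient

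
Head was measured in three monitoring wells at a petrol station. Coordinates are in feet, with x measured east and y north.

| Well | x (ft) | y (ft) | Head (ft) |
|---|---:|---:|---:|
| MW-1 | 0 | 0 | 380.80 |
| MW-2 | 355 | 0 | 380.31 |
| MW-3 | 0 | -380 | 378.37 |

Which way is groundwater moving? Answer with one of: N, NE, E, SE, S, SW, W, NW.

∂h/∂x = (380.31 − 380.80) / (355 − 0) = -0.001380
∂h/∂y = (378.37 − 380.80) / (-380 − 0) = +0.006395
Flow = −∇h = (+0.001380 east, -0.006395 north), which points south.

S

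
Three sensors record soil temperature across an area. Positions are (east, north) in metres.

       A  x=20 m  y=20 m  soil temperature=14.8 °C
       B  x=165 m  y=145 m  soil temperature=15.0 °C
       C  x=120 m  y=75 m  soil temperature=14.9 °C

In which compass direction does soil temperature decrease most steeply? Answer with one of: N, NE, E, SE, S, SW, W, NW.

S

With T = a·x + b·y + c and A as origin, the differences give:
  145·a + 125·b = +0.2
  100·a + 55·b = +0.1
Eliminate b (×55 and ×125, subtract): -4525·a = -1.50 → a = ∂T/∂x = +0.0003315
Back-substitute: b = ∂T/∂y = +0.001215.
Steepest decrease is along −∇f = (-0.0003315 E, -0.001215 N) → south.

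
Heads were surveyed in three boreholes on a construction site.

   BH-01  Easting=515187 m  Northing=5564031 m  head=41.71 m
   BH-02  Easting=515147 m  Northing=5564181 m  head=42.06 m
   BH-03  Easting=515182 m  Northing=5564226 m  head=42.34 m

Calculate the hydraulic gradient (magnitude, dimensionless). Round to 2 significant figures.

0.0050

Differences from BH-01: to BH-02 (Δx, Δy, Δh) = (-40, 150, +0.35); to BH-03 = (-5, 195, +0.63).
Determinant of the coordinate differences = (-40)·195 − (-5)·150 = -7050.
∂h/∂x = [(+0.35)·195 − (+0.63)·150] / -7050 = +0.003723
∂h/∂y = [(-40)·(+0.63) − (-5)·(+0.35)] / -7050 = +0.003326
|∇h| = √(0.003723² + 0.003326²) = 0.004992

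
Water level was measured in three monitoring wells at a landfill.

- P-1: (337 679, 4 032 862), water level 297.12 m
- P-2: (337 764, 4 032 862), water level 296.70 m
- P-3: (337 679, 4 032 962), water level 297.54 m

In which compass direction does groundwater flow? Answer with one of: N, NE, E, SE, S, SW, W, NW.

∂h/∂x = (296.70 − 297.12) / (337764 − 337679) = -0.004941
∂h/∂y = (297.54 − 297.12) / (4032962 − 4032862) = +0.004200
Flow = −∇h = (+0.004941 east, -0.004200 north), which points southeast.

SE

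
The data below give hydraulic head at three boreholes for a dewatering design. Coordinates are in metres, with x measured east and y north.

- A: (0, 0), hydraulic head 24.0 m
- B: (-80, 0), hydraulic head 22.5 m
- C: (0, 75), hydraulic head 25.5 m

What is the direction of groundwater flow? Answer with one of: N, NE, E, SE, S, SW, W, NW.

SW

∂h/∂x = (22.5 − 24.0) / (-80 − 0) = +0.01875
∂h/∂y = (25.5 − 24.0) / (75 − 0) = +0.02000
Flow = −∇h = (-0.01875 east, -0.02000 north), which points southwest.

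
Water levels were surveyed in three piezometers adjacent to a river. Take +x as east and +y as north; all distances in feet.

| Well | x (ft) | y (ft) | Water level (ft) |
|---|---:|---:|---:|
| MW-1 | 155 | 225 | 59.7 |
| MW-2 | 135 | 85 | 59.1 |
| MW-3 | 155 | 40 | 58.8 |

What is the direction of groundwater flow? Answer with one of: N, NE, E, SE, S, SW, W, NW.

Taking MW-1 as reference: MW-2−MW-1 = (-20, -140, -0.6); MW-3−MW-1 = (0, -185, -0.9).
Solve a·Δx + b·Δy = Δh: det = (-20)·(-185) − 0·(-140) = 3700.
∂h/∂x = [(-0.6)·(-185) − (-0.9)·(-140)] / 3700 = -0.004054
∂h/∂y = [(-20)·(-0.9) − 0·(-0.6)] / 3700 = +0.004865
Flow = −∇h = (+0.004054 east, -0.004865 north), which points southeast.

SE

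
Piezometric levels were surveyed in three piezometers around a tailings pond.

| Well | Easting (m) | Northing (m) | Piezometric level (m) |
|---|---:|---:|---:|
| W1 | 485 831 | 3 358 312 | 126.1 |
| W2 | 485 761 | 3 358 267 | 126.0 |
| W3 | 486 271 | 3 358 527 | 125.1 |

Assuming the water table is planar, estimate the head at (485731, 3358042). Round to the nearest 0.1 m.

Differences from W1: to W2 (Δx, Δy, Δh) = (-70, -45, -0.1); to W3 = (440, 215, -1.0).
Solve a·Δx + b·Δy = Δh: det = (-70)·215 − 440·(-45) = 4750.
∂h/∂x = [(-0.1)·215 − (-1.0)·(-45)] / 4750 = -0.01400
∂h/∂y = [(-70)·(-1.0) − 440·(-0.1)] / 4750 = +0.02400
h(485731, 3358042) = 126.1 + (-0.01400)·(-100) + (+0.02400)·(-270) = 126.1 +1.400 -6.480 = 121.020 m.

121.0 m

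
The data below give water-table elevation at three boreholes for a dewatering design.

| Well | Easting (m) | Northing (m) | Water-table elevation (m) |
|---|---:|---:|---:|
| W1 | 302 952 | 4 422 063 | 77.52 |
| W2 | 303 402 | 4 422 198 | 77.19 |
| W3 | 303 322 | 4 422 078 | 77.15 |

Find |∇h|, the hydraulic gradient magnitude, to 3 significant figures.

0.00146

With h = a·x + b·y + c and W1 as origin, the differences give:
  450·a + 135·b = -0.33
  370·a + 15·b = -0.37
Eliminate b (×15 and ×135, subtract): -43200·a = 45.000 → a = ∂h/∂x = -0.001042
Back-substitute: b = ∂h/∂y = +0.001028.
|∇h| = √(-0.001042² + 0.001028²) = 0.001464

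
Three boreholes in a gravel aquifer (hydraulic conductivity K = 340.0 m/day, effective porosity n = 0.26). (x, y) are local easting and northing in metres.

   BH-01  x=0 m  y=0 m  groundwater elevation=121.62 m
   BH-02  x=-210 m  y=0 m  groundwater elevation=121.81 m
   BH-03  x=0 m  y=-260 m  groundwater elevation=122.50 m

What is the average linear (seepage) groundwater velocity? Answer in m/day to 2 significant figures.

∂h/∂x = (121.81 − 121.62) / (-210 − 0) = -0.0009048
∂h/∂y = (122.50 − 121.62) / (-260 − 0) = -0.003385
|∇h| = √(-0.0009048² + -0.003385²) = 0.003504
Seepage velocity v = K·i/n = 340.0 × 0.003504 / 0.26 = 4.582 m/day.

4.6 m/day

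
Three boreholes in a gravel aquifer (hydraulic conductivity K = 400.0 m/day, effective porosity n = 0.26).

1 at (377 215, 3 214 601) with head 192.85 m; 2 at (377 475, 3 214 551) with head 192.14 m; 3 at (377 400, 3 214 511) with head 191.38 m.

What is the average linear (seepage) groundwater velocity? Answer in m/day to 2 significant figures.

27 m/day

With h = a·x + b·y + c and 1 as origin, the differences give:
  260·a + (-50)·b = -0.71
  185·a + (-90)·b = -1.47
Eliminate b (×(-90) and ×(-50), subtract): -14150·a = -9.600 → a = ∂h/∂x = +0.0006784
Back-substitute: b = ∂h/∂y = +0.01773.
|∇h| = √(0.0006784² + 0.01773²) = 0.01774
Seepage velocity v = K·i/n = 400.0 × 0.01774 / 0.26 = 27.29 m/day.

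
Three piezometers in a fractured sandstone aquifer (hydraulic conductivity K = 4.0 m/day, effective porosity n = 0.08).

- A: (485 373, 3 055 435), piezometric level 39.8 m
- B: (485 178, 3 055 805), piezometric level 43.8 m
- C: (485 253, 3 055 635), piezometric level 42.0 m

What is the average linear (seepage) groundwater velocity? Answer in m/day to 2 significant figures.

0.49 m/day

Taking A as reference: B−A = (-195, 370, +4.0); C−A = (-120, 200, +2.2).
Determinant of the coordinate differences = (-195)·200 − (-120)·370 = 5400.
∂h/∂x = [(+4.0)·200 − (+2.2)·370] / 5400 = -0.002593
∂h/∂y = [(-195)·(+2.2) − (-120)·(+4.0)] / 5400 = +0.009444
|∇h| = √(-0.002593² + 0.009444²) = 0.009794
Seepage velocity v = K·i/n = 4.0 × 0.009794 / 0.08 = 0.4897 m/day.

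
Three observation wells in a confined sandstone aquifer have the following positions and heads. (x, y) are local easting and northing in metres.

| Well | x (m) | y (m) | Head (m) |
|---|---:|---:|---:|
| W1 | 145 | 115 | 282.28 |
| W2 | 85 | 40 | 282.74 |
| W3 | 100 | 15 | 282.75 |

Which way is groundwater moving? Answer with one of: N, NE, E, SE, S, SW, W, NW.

NE

With h = a·x + b·y + c and W1 as origin, the differences give:
  (-60)·a + (-75)·b = +0.46
  (-45)·a + (-100)·b = +0.47
Eliminate b (×(-100) and ×(-75), subtract): 2625·a = -10.750 → a = ∂h/∂x = -0.004095
Back-substitute: b = ∂h/∂y = -0.002857.
Flow = −∇h = (+0.004095 east, +0.002857 north), which points northeast.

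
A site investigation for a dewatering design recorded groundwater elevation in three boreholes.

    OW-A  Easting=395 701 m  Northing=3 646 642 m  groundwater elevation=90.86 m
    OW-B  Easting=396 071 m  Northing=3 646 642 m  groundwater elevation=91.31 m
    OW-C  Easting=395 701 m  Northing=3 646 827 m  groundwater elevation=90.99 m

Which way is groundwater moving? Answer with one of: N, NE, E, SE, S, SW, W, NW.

SW

∂h/∂x = (91.31 − 90.86) / (396071 − 395701) = +0.001216
∂h/∂y = (90.99 − 90.86) / (3646827 − 3646642) = +0.0007027
Flow = −∇h = (-0.001216 east, -0.0007027 north), which points southwest.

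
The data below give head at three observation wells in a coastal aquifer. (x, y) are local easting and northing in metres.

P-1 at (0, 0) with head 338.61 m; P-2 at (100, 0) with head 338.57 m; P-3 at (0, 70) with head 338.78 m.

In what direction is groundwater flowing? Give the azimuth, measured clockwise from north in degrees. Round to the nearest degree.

∂h/∂x = (338.57 − 338.61) / (100 − 0) = -0.0004000
∂h/∂y = (338.78 − 338.61) / (70 − 0) = +0.002429
Flow direction (−∇h) has components (+0.0004000 E, -0.002429 N).
Azimuth = atan2(E, N) = atan2(+0.0004000, -0.002429) = 170.6° ≈ 171°.

171°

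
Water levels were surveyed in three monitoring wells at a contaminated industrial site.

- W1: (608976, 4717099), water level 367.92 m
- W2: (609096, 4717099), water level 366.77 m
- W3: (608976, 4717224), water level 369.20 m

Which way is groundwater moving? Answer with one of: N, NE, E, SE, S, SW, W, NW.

∂h/∂x = (366.77 − 367.92) / (609096 − 608976) = -0.009583
∂h/∂y = (369.20 − 367.92) / (4717224 − 4717099) = +0.01024
Flow = −∇h = (+0.009583 east, -0.01024 north), which points southeast.

SE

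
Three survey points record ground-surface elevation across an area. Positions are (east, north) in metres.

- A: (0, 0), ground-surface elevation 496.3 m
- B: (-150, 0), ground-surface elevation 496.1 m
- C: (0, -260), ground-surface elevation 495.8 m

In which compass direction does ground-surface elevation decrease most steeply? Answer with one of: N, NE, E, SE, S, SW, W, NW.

∂z/∂x = (496.1 − 496.3) / (-150 − 0) = +0.001333
∂z/∂y = (495.8 − 496.3) / (-260 − 0) = +0.001923
Steepest decrease is along −∇f = (-0.001333 E, -0.001923 N) → southwest.

SW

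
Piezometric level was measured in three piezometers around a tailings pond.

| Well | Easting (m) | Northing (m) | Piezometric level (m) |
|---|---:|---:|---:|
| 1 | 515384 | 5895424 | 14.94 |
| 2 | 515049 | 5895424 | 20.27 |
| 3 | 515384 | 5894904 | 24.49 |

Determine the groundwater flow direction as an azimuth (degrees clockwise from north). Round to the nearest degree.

∂h/∂x = (20.27 − 14.94) / (515049 − 515384) = -0.01591
∂h/∂y = (24.49 − 14.94) / (5894904 − 5895424) = -0.01837
Flow direction (−∇h) has components (+0.01591 E, +0.01837 N).
Azimuth = atan2(E, N) = atan2(+0.01591, +0.01837) = 40.9° ≈ 041°.

041°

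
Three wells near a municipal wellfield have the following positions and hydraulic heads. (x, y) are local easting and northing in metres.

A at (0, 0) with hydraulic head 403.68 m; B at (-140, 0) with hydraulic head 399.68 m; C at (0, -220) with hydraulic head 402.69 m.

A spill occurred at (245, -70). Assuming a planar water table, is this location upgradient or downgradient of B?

upgradient

∂h/∂x = (399.68 − 403.68) / (-140 − 0) = +0.02857
∂h/∂y = (402.69 − 403.68) / (-220 − 0) = +0.004500
Head at (245, -70) = 403.68 + (+0.02857)·(245) + (+0.004500)·(-70) = 410.37 m.
That is higher than the 399.68 m at B, so the point is upgradient.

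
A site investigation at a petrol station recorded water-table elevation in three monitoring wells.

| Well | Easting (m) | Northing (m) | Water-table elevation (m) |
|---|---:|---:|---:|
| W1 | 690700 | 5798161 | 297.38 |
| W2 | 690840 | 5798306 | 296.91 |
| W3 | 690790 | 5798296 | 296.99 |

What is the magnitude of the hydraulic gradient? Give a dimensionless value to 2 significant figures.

0.0024

Differences from W1: to W2 (Δx, Δy, Δh) = (140, 145, -0.47); to W3 = (90, 135, -0.39).
Solve a·Δx + b·Δy = Δh: det = 140·135 − 90·145 = 5850.
∂h/∂x = [(-0.47)·135 − (-0.39)·145] / 5850 = -0.001179
∂h/∂y = [140·(-0.39) − 90·(-0.47)] / 5850 = -0.002103
|∇h| = √(-0.001179² + -0.002103²) = 0.002411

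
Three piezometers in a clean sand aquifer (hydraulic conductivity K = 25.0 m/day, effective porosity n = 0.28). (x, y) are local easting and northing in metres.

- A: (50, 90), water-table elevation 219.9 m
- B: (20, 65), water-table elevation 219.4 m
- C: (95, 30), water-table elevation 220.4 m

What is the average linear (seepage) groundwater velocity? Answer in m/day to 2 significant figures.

Taking A as reference: B−A = (-30, -25, -0.5); C−A = (45, -60, +0.5).
Determinant of the coordinate differences = (-30)·(-60) − 45·(-25) = 2925.
∂h/∂x = [(-0.5)·(-60) − (+0.5)·(-25)] / 2925 = +0.01453
∂h/∂y = [(-30)·(+0.5) − 45·(-0.5)] / 2925 = +0.002564
|∇h| = √(0.01453² + 0.002564²) = 0.01475
Seepage velocity v = K·i/n = 25.0 × 0.01475 / 0.28 = 1.317 m/day.

1.3 m/day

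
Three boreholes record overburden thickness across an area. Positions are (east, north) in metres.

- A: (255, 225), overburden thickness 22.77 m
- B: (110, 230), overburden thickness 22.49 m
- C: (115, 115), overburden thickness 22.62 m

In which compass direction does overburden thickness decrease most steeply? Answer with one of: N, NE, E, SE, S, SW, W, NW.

Taking A as reference: B−A = (-145, 5, -0.28); C−A = (-140, -110, -0.15).
Solve a·Δx + b·Δy = Δd: det = (-145)·(-110) − (-140)·5 = 16650.
∂d/∂x = [(-0.28)·(-110) − (-0.15)·5] / 16650 = +0.001895
∂d/∂y = [(-145)·(-0.15) − (-140)·(-0.28)] / 16650 = -0.001048
Steepest decrease is along −∇f = (-0.001895 E, +0.001048 N) → northwest.

NW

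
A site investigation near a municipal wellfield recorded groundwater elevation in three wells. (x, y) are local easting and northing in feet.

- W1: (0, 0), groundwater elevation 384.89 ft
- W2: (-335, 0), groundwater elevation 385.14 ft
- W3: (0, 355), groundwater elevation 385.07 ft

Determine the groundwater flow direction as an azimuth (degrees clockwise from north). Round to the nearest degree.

124°

∂h/∂x = (385.14 − 384.89) / (-335 − 0) = -0.0007463
∂h/∂y = (385.07 − 384.89) / (355 − 0) = +0.0005070
Flow direction (−∇h) has components (+0.0007463 E, -0.0005070 N).
Azimuth = atan2(E, N) = atan2(+0.0007463, -0.0005070) = 124.2° ≈ 124°.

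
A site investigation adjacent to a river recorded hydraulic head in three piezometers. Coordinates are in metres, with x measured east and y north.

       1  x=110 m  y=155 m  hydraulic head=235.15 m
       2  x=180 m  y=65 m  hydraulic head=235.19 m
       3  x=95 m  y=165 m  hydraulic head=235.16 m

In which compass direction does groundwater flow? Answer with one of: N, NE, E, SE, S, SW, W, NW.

Three-point gradient (reference 1): Δ to 2 = (70, -90, +0.04), Δ to 3 = (-15, 10, +0.01).
∂h/∂x = -0.002000, ∂h/∂y = -0.002000 (det = -650).
Flow = −∇h = (+0.002000 east, +0.002000 north), which points northeast.

NE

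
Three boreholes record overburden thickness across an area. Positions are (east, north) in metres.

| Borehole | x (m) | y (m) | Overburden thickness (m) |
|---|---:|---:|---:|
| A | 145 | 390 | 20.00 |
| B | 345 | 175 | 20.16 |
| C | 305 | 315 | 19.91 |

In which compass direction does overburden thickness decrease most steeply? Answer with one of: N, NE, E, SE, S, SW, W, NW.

NE

With d = a·x + b·y + c and A as origin, the differences give:
  200·a + (-215)·b = +0.16
  160·a + (-75)·b = -0.09
Eliminate b (×(-75) and ×(-215), subtract): 19400·a = -31.350 → a = ∂d/∂x = -0.001616
Back-substitute: b = ∂d/∂y = -0.002247.
Steepest decrease is along −∇f = (+0.001616 E, +0.002247 N) → northeast.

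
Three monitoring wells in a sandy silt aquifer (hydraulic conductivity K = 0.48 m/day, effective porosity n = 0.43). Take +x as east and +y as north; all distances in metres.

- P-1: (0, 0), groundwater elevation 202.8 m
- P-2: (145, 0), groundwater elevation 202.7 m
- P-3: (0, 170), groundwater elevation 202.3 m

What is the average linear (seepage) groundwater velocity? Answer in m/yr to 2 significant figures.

1.2 m/yr

∂h/∂x = (202.7 − 202.8) / (145 − 0) = -0.0006897
∂h/∂y = (202.3 − 202.8) / (170 − 0) = -0.002941
|∇h| = √(-0.0006897² + -0.002941²) = 0.003021
Seepage velocity v = K·i/n = 0.48 × 0.003021 / 0.43 = 0.003372 m/day = 1.232 m/yr.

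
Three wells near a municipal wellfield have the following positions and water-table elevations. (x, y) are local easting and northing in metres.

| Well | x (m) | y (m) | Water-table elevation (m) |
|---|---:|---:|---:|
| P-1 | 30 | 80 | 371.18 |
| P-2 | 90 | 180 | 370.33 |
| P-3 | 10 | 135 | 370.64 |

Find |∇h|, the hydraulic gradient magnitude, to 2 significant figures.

0.0094

Differences from P-1: to P-2 (Δx, Δy, Δh) = (60, 100, -0.85); to P-3 = (-20, 55, -0.54).
Determinant of the coordinate differences = 60·55 − (-20)·100 = 5300.
∂h/∂x = [(-0.85)·55 − (-0.54)·100] / 5300 = +0.001368
∂h/∂y = [60·(-0.54) − (-20)·(-0.85)] / 5300 = -0.009321
|∇h| = √(0.001368² + -0.009321²) = 0.009421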